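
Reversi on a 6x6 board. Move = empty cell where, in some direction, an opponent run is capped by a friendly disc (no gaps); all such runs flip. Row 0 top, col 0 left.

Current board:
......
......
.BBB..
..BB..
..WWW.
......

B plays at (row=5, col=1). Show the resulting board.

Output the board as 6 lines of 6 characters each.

Place B at (5,1); scan 8 dirs for brackets.
Dir NW: first cell '.' (not opp) -> no flip
Dir N: first cell '.' (not opp) -> no flip
Dir NE: opp run (4,2) capped by B -> flip
Dir W: first cell '.' (not opp) -> no flip
Dir E: first cell '.' (not opp) -> no flip
Dir SW: edge -> no flip
Dir S: edge -> no flip
Dir SE: edge -> no flip
All flips: (4,2)

Answer: ......
......
.BBB..
..BB..
..BWW.
.B....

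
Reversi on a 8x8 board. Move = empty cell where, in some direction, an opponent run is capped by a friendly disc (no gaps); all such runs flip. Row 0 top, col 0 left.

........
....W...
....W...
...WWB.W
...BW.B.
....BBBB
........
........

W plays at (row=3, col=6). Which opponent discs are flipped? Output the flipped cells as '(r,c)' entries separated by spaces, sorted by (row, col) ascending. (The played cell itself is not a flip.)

Answer: (3,5)

Derivation:
Dir NW: first cell '.' (not opp) -> no flip
Dir N: first cell '.' (not opp) -> no flip
Dir NE: first cell '.' (not opp) -> no flip
Dir W: opp run (3,5) capped by W -> flip
Dir E: first cell 'W' (not opp) -> no flip
Dir SW: first cell '.' (not opp) -> no flip
Dir S: opp run (4,6) (5,6), next='.' -> no flip
Dir SE: first cell '.' (not opp) -> no flip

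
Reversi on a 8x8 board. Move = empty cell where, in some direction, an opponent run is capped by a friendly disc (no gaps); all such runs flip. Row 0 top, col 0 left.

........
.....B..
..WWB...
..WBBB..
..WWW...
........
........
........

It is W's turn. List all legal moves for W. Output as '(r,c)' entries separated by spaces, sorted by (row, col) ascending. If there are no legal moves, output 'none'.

(0,4): no bracket -> illegal
(0,5): no bracket -> illegal
(0,6): flips 3 -> legal
(1,3): no bracket -> illegal
(1,4): flips 2 -> legal
(1,6): no bracket -> illegal
(2,5): flips 2 -> legal
(2,6): flips 1 -> legal
(3,6): flips 3 -> legal
(4,5): flips 1 -> legal
(4,6): no bracket -> illegal

Answer: (0,6) (1,4) (2,5) (2,6) (3,6) (4,5)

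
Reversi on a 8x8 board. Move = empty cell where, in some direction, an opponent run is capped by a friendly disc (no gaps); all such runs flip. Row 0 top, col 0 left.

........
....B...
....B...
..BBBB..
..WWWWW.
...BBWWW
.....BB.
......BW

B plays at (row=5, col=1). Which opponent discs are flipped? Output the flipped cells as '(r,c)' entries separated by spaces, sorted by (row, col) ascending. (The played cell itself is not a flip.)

Answer: (4,2)

Derivation:
Dir NW: first cell '.' (not opp) -> no flip
Dir N: first cell '.' (not opp) -> no flip
Dir NE: opp run (4,2) capped by B -> flip
Dir W: first cell '.' (not opp) -> no flip
Dir E: first cell '.' (not opp) -> no flip
Dir SW: first cell '.' (not opp) -> no flip
Dir S: first cell '.' (not opp) -> no flip
Dir SE: first cell '.' (not opp) -> no flip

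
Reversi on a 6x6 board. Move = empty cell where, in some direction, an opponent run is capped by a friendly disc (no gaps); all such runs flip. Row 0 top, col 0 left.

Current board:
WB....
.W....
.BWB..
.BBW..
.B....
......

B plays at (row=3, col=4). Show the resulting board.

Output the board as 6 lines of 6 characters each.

Answer: WB....
.W....
.BWB..
.BBBB.
.B....
......

Derivation:
Place B at (3,4); scan 8 dirs for brackets.
Dir NW: first cell 'B' (not opp) -> no flip
Dir N: first cell '.' (not opp) -> no flip
Dir NE: first cell '.' (not opp) -> no flip
Dir W: opp run (3,3) capped by B -> flip
Dir E: first cell '.' (not opp) -> no flip
Dir SW: first cell '.' (not opp) -> no flip
Dir S: first cell '.' (not opp) -> no flip
Dir SE: first cell '.' (not opp) -> no flip
All flips: (3,3)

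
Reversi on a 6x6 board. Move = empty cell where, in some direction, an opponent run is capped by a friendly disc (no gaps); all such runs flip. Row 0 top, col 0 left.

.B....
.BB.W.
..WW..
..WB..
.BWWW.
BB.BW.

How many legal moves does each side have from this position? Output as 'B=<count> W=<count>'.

Answer: B=8 W=6

Derivation:
-- B to move --
(0,3): no bracket -> illegal
(0,4): no bracket -> illegal
(0,5): flips 3 -> legal
(1,3): flips 1 -> legal
(1,5): no bracket -> illegal
(2,1): no bracket -> illegal
(2,4): no bracket -> illegal
(2,5): no bracket -> illegal
(3,1): flips 2 -> legal
(3,4): flips 1 -> legal
(3,5): flips 1 -> legal
(4,5): flips 3 -> legal
(5,2): flips 3 -> legal
(5,5): flips 2 -> legal
B mobility = 8
-- W to move --
(0,0): flips 1 -> legal
(0,2): flips 1 -> legal
(0,3): no bracket -> illegal
(1,0): no bracket -> illegal
(1,3): no bracket -> illegal
(2,0): no bracket -> illegal
(2,1): no bracket -> illegal
(2,4): flips 1 -> legal
(3,0): no bracket -> illegal
(3,1): no bracket -> illegal
(3,4): flips 1 -> legal
(4,0): flips 1 -> legal
(5,2): flips 1 -> legal
W mobility = 6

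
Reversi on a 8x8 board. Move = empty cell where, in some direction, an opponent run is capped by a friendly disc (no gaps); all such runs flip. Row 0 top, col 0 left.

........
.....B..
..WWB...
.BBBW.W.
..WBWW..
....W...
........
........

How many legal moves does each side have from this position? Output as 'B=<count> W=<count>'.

-- B to move --
(1,1): flips 1 -> legal
(1,2): flips 1 -> legal
(1,3): flips 2 -> legal
(1,4): flips 1 -> legal
(2,1): flips 2 -> legal
(2,5): flips 1 -> legal
(2,6): no bracket -> illegal
(2,7): no bracket -> illegal
(3,5): flips 1 -> legal
(3,7): no bracket -> illegal
(4,1): flips 1 -> legal
(4,6): flips 2 -> legal
(4,7): no bracket -> illegal
(5,1): flips 1 -> legal
(5,2): flips 1 -> legal
(5,3): flips 1 -> legal
(5,5): flips 1 -> legal
(5,6): no bracket -> illegal
(6,3): no bracket -> illegal
(6,4): flips 3 -> legal
(6,5): flips 1 -> legal
B mobility = 15
-- W to move --
(0,4): no bracket -> illegal
(0,5): no bracket -> illegal
(0,6): flips 3 -> legal
(1,3): no bracket -> illegal
(1,4): flips 1 -> legal
(1,6): no bracket -> illegal
(2,0): flips 1 -> legal
(2,1): flips 2 -> legal
(2,5): flips 1 -> legal
(2,6): no bracket -> illegal
(3,0): flips 3 -> legal
(3,5): no bracket -> illegal
(4,0): flips 1 -> legal
(4,1): flips 1 -> legal
(5,2): flips 1 -> legal
(5,3): flips 2 -> legal
W mobility = 10

Answer: B=15 W=10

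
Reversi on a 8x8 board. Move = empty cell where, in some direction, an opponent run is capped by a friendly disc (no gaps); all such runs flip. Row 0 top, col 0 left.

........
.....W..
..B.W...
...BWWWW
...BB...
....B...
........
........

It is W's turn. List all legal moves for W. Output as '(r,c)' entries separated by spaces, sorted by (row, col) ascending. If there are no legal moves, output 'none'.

Answer: (3,2) (4,2) (5,2) (5,3) (6,4)

Derivation:
(1,1): no bracket -> illegal
(1,2): no bracket -> illegal
(1,3): no bracket -> illegal
(2,1): no bracket -> illegal
(2,3): no bracket -> illegal
(3,1): no bracket -> illegal
(3,2): flips 1 -> legal
(4,2): flips 1 -> legal
(4,5): no bracket -> illegal
(5,2): flips 1 -> legal
(5,3): flips 1 -> legal
(5,5): no bracket -> illegal
(6,3): no bracket -> illegal
(6,4): flips 2 -> legal
(6,5): no bracket -> illegal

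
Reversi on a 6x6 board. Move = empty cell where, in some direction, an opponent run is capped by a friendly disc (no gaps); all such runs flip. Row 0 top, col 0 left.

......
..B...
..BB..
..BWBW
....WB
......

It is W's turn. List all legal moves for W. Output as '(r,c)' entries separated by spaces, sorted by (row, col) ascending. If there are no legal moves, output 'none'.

Answer: (1,1) (1,3) (2,4) (3,1) (5,5)

Derivation:
(0,1): no bracket -> illegal
(0,2): no bracket -> illegal
(0,3): no bracket -> illegal
(1,1): flips 1 -> legal
(1,3): flips 1 -> legal
(1,4): no bracket -> illegal
(2,1): no bracket -> illegal
(2,4): flips 1 -> legal
(2,5): no bracket -> illegal
(3,1): flips 1 -> legal
(4,1): no bracket -> illegal
(4,2): no bracket -> illegal
(4,3): no bracket -> illegal
(5,4): no bracket -> illegal
(5,5): flips 1 -> legal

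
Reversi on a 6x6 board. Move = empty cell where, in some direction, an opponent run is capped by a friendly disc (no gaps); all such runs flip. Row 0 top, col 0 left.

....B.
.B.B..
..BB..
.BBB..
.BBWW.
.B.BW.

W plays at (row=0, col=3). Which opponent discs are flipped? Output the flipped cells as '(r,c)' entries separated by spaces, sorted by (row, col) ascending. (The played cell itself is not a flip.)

Answer: (1,3) (2,3) (3,3)

Derivation:
Dir NW: edge -> no flip
Dir N: edge -> no flip
Dir NE: edge -> no flip
Dir W: first cell '.' (not opp) -> no flip
Dir E: opp run (0,4), next='.' -> no flip
Dir SW: first cell '.' (not opp) -> no flip
Dir S: opp run (1,3) (2,3) (3,3) capped by W -> flip
Dir SE: first cell '.' (not opp) -> no flip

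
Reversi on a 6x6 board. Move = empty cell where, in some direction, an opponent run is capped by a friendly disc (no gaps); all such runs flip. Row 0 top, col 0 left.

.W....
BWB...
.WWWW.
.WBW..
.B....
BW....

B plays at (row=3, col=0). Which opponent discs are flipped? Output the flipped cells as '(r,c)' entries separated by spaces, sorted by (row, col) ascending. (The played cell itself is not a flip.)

Answer: (2,1) (3,1)

Derivation:
Dir NW: edge -> no flip
Dir N: first cell '.' (not opp) -> no flip
Dir NE: opp run (2,1) capped by B -> flip
Dir W: edge -> no flip
Dir E: opp run (3,1) capped by B -> flip
Dir SW: edge -> no flip
Dir S: first cell '.' (not opp) -> no flip
Dir SE: first cell 'B' (not opp) -> no flip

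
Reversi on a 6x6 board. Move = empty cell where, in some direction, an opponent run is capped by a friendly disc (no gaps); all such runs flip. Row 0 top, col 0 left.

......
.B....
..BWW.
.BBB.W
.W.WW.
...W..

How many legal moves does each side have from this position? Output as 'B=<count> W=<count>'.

Answer: B=8 W=3

Derivation:
-- B to move --
(1,2): no bracket -> illegal
(1,3): flips 1 -> legal
(1,4): flips 1 -> legal
(1,5): flips 1 -> legal
(2,5): flips 2 -> legal
(3,0): no bracket -> illegal
(3,4): no bracket -> illegal
(4,0): no bracket -> illegal
(4,2): no bracket -> illegal
(4,5): no bracket -> illegal
(5,0): flips 1 -> legal
(5,1): flips 1 -> legal
(5,2): no bracket -> illegal
(5,4): flips 1 -> legal
(5,5): flips 1 -> legal
B mobility = 8
-- W to move --
(0,0): flips 3 -> legal
(0,1): no bracket -> illegal
(0,2): no bracket -> illegal
(1,0): no bracket -> illegal
(1,2): no bracket -> illegal
(1,3): no bracket -> illegal
(2,0): no bracket -> illegal
(2,1): flips 3 -> legal
(3,0): no bracket -> illegal
(3,4): no bracket -> illegal
(4,0): no bracket -> illegal
(4,2): flips 1 -> legal
W mobility = 3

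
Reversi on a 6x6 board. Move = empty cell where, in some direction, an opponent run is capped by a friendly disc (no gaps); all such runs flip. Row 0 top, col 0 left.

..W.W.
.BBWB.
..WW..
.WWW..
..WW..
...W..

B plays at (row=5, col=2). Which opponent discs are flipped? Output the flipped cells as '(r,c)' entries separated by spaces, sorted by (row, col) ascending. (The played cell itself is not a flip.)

Answer: (2,2) (3,2) (4,2)

Derivation:
Dir NW: first cell '.' (not opp) -> no flip
Dir N: opp run (4,2) (3,2) (2,2) capped by B -> flip
Dir NE: opp run (4,3), next='.' -> no flip
Dir W: first cell '.' (not opp) -> no flip
Dir E: opp run (5,3), next='.' -> no flip
Dir SW: edge -> no flip
Dir S: edge -> no flip
Dir SE: edge -> no flip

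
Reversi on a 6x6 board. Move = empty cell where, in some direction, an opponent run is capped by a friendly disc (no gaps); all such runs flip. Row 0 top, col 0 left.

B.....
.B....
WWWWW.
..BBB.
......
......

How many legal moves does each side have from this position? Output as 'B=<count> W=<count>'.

-- B to move --
(1,0): flips 1 -> legal
(1,2): flips 2 -> legal
(1,3): flips 1 -> legal
(1,4): flips 2 -> legal
(1,5): flips 1 -> legal
(2,5): no bracket -> illegal
(3,0): no bracket -> illegal
(3,1): flips 1 -> legal
(3,5): no bracket -> illegal
B mobility = 6
-- W to move --
(0,1): flips 1 -> legal
(0,2): flips 1 -> legal
(1,0): no bracket -> illegal
(1,2): no bracket -> illegal
(2,5): no bracket -> illegal
(3,1): no bracket -> illegal
(3,5): no bracket -> illegal
(4,1): flips 1 -> legal
(4,2): flips 2 -> legal
(4,3): flips 2 -> legal
(4,4): flips 2 -> legal
(4,5): flips 1 -> legal
W mobility = 7

Answer: B=6 W=7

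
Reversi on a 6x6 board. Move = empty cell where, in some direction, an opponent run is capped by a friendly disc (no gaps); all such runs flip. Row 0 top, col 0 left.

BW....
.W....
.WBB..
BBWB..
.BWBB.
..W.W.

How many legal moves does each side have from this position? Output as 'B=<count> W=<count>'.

Answer: B=6 W=10

Derivation:
-- B to move --
(0,2): flips 1 -> legal
(1,0): flips 2 -> legal
(1,2): flips 1 -> legal
(2,0): flips 1 -> legal
(4,5): no bracket -> illegal
(5,1): flips 1 -> legal
(5,3): flips 1 -> legal
(5,5): no bracket -> illegal
B mobility = 6
-- W to move --
(1,0): no bracket -> illegal
(1,2): flips 1 -> legal
(1,3): no bracket -> illegal
(1,4): flips 1 -> legal
(2,0): flips 1 -> legal
(2,4): flips 3 -> legal
(3,4): flips 3 -> legal
(3,5): no bracket -> illegal
(4,0): flips 1 -> legal
(4,5): flips 2 -> legal
(5,0): flips 1 -> legal
(5,1): flips 2 -> legal
(5,3): no bracket -> illegal
(5,5): flips 3 -> legal
W mobility = 10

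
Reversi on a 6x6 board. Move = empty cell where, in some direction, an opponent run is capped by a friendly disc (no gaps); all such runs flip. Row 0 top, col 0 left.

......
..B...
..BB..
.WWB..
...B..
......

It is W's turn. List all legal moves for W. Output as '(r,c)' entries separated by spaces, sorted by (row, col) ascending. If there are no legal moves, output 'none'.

(0,1): no bracket -> illegal
(0,2): flips 2 -> legal
(0,3): no bracket -> illegal
(1,1): no bracket -> illegal
(1,3): flips 1 -> legal
(1,4): flips 1 -> legal
(2,1): no bracket -> illegal
(2,4): no bracket -> illegal
(3,4): flips 1 -> legal
(4,2): no bracket -> illegal
(4,4): no bracket -> illegal
(5,2): no bracket -> illegal
(5,3): no bracket -> illegal
(5,4): flips 1 -> legal

Answer: (0,2) (1,3) (1,4) (3,4) (5,4)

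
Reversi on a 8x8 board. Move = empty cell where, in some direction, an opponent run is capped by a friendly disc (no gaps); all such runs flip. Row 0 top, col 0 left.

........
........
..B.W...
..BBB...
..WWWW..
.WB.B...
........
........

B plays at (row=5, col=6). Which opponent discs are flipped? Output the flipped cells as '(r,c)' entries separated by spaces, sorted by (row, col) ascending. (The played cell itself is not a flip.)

Answer: (4,5)

Derivation:
Dir NW: opp run (4,5) capped by B -> flip
Dir N: first cell '.' (not opp) -> no flip
Dir NE: first cell '.' (not opp) -> no flip
Dir W: first cell '.' (not opp) -> no flip
Dir E: first cell '.' (not opp) -> no flip
Dir SW: first cell '.' (not opp) -> no flip
Dir S: first cell '.' (not opp) -> no flip
Dir SE: first cell '.' (not opp) -> no flip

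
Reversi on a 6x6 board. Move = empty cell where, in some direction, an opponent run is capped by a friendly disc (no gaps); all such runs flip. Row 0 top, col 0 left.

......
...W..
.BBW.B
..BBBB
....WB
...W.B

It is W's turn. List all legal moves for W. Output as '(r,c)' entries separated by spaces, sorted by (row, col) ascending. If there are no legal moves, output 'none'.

Answer: (1,1) (2,0) (2,4) (3,1) (4,1) (4,3)

Derivation:
(1,0): no bracket -> illegal
(1,1): flips 2 -> legal
(1,2): no bracket -> illegal
(1,4): no bracket -> illegal
(1,5): no bracket -> illegal
(2,0): flips 2 -> legal
(2,4): flips 1 -> legal
(3,0): no bracket -> illegal
(3,1): flips 1 -> legal
(4,1): flips 1 -> legal
(4,2): no bracket -> illegal
(4,3): flips 1 -> legal
(5,4): no bracket -> illegal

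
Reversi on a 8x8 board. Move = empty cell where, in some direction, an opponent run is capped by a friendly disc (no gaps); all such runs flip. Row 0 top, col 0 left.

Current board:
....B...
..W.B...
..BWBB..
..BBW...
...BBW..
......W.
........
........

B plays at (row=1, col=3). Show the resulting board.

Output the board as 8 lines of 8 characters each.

Answer: ....B...
..WBB...
..BBBB..
..BBW...
...BBW..
......W.
........
........

Derivation:
Place B at (1,3); scan 8 dirs for brackets.
Dir NW: first cell '.' (not opp) -> no flip
Dir N: first cell '.' (not opp) -> no flip
Dir NE: first cell 'B' (not opp) -> no flip
Dir W: opp run (1,2), next='.' -> no flip
Dir E: first cell 'B' (not opp) -> no flip
Dir SW: first cell 'B' (not opp) -> no flip
Dir S: opp run (2,3) capped by B -> flip
Dir SE: first cell 'B' (not opp) -> no flip
All flips: (2,3)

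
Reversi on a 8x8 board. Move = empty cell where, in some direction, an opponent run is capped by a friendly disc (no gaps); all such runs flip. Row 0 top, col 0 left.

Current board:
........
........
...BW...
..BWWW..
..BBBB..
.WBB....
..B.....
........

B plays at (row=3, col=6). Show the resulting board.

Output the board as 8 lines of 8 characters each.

Place B at (3,6); scan 8 dirs for brackets.
Dir NW: first cell '.' (not opp) -> no flip
Dir N: first cell '.' (not opp) -> no flip
Dir NE: first cell '.' (not opp) -> no flip
Dir W: opp run (3,5) (3,4) (3,3) capped by B -> flip
Dir E: first cell '.' (not opp) -> no flip
Dir SW: first cell 'B' (not opp) -> no flip
Dir S: first cell '.' (not opp) -> no flip
Dir SE: first cell '.' (not opp) -> no flip
All flips: (3,3) (3,4) (3,5)

Answer: ........
........
...BW...
..BBBBB.
..BBBB..
.WBB....
..B.....
........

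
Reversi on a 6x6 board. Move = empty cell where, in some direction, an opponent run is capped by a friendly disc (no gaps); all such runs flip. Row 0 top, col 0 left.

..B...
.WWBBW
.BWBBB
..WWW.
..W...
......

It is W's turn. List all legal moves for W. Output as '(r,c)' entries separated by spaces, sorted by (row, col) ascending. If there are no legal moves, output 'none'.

(0,1): no bracket -> illegal
(0,3): flips 2 -> legal
(0,4): flips 3 -> legal
(0,5): flips 2 -> legal
(1,0): flips 1 -> legal
(2,0): flips 1 -> legal
(3,0): flips 1 -> legal
(3,1): flips 1 -> legal
(3,5): flips 1 -> legal

Answer: (0,3) (0,4) (0,5) (1,0) (2,0) (3,0) (3,1) (3,5)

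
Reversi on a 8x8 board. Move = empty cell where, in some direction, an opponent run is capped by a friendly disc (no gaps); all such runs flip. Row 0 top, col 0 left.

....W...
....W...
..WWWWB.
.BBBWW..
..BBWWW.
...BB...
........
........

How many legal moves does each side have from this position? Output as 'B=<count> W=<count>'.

Answer: B=10 W=10

Derivation:
-- B to move --
(0,3): no bracket -> illegal
(0,5): flips 2 -> legal
(1,1): flips 1 -> legal
(1,2): flips 1 -> legal
(1,3): flips 2 -> legal
(1,5): flips 1 -> legal
(1,6): flips 2 -> legal
(2,1): flips 4 -> legal
(3,6): flips 3 -> legal
(3,7): no bracket -> illegal
(4,7): flips 3 -> legal
(5,5): flips 1 -> legal
(5,6): no bracket -> illegal
(5,7): no bracket -> illegal
B mobility = 10
-- W to move --
(1,5): no bracket -> illegal
(1,6): no bracket -> illegal
(1,7): flips 1 -> legal
(2,0): no bracket -> illegal
(2,1): no bracket -> illegal
(2,7): flips 1 -> legal
(3,0): flips 3 -> legal
(3,6): no bracket -> illegal
(3,7): no bracket -> illegal
(4,0): flips 1 -> legal
(4,1): flips 3 -> legal
(5,1): flips 2 -> legal
(5,2): flips 3 -> legal
(5,5): no bracket -> illegal
(6,2): flips 1 -> legal
(6,3): flips 4 -> legal
(6,4): flips 1 -> legal
(6,5): no bracket -> illegal
W mobility = 10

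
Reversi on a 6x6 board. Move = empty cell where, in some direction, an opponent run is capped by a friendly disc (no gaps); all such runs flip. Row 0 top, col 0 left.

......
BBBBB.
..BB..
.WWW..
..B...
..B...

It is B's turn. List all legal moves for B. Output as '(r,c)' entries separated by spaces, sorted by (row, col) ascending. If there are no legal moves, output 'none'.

Answer: (2,0) (2,4) (4,0) (4,1) (4,3) (4,4)

Derivation:
(2,0): flips 1 -> legal
(2,1): no bracket -> illegal
(2,4): flips 1 -> legal
(3,0): no bracket -> illegal
(3,4): no bracket -> illegal
(4,0): flips 1 -> legal
(4,1): flips 1 -> legal
(4,3): flips 1 -> legal
(4,4): flips 1 -> legal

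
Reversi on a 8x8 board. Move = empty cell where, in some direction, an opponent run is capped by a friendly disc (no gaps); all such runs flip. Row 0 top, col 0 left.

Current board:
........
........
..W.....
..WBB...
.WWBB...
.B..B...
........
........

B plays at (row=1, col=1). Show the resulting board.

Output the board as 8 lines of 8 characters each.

Answer: ........
.B......
..B.....
..WBB...
.WWBB...
.B..B...
........
........

Derivation:
Place B at (1,1); scan 8 dirs for brackets.
Dir NW: first cell '.' (not opp) -> no flip
Dir N: first cell '.' (not opp) -> no flip
Dir NE: first cell '.' (not opp) -> no flip
Dir W: first cell '.' (not opp) -> no flip
Dir E: first cell '.' (not opp) -> no flip
Dir SW: first cell '.' (not opp) -> no flip
Dir S: first cell '.' (not opp) -> no flip
Dir SE: opp run (2,2) capped by B -> flip
All flips: (2,2)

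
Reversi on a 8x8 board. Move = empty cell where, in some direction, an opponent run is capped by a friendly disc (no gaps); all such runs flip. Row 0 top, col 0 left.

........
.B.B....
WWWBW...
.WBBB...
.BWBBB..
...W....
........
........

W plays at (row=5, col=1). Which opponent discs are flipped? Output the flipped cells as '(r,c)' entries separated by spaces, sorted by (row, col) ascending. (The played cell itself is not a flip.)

Answer: (4,1)

Derivation:
Dir NW: first cell '.' (not opp) -> no flip
Dir N: opp run (4,1) capped by W -> flip
Dir NE: first cell 'W' (not opp) -> no flip
Dir W: first cell '.' (not opp) -> no flip
Dir E: first cell '.' (not opp) -> no flip
Dir SW: first cell '.' (not opp) -> no flip
Dir S: first cell '.' (not opp) -> no flip
Dir SE: first cell '.' (not opp) -> no flip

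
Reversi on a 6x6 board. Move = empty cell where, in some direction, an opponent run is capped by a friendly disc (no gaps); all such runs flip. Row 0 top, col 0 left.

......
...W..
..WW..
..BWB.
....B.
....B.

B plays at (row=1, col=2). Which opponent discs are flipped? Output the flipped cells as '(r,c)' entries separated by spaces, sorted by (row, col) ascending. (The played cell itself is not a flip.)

Answer: (2,2) (2,3)

Derivation:
Dir NW: first cell '.' (not opp) -> no flip
Dir N: first cell '.' (not opp) -> no flip
Dir NE: first cell '.' (not opp) -> no flip
Dir W: first cell '.' (not opp) -> no flip
Dir E: opp run (1,3), next='.' -> no flip
Dir SW: first cell '.' (not opp) -> no flip
Dir S: opp run (2,2) capped by B -> flip
Dir SE: opp run (2,3) capped by B -> flip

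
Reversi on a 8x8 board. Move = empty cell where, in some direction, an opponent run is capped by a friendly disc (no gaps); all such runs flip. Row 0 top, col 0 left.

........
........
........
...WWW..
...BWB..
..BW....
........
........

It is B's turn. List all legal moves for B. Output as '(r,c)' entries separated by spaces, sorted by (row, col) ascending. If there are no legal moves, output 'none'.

(2,2): no bracket -> illegal
(2,3): flips 2 -> legal
(2,4): no bracket -> illegal
(2,5): flips 2 -> legal
(2,6): no bracket -> illegal
(3,2): no bracket -> illegal
(3,6): no bracket -> illegal
(4,2): no bracket -> illegal
(4,6): no bracket -> illegal
(5,4): flips 1 -> legal
(5,5): no bracket -> illegal
(6,2): no bracket -> illegal
(6,3): flips 1 -> legal
(6,4): no bracket -> illegal

Answer: (2,3) (2,5) (5,4) (6,3)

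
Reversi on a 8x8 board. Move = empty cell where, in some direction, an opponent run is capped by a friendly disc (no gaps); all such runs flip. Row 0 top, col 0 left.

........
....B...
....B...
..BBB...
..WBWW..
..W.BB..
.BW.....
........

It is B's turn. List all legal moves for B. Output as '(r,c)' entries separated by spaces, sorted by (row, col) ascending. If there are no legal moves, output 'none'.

Answer: (3,5) (3,6) (4,1) (4,6) (5,1) (5,6) (6,3) (7,2)

Derivation:
(3,1): no bracket -> illegal
(3,5): flips 1 -> legal
(3,6): flips 1 -> legal
(4,1): flips 1 -> legal
(4,6): flips 2 -> legal
(5,1): flips 1 -> legal
(5,3): no bracket -> illegal
(5,6): flips 1 -> legal
(6,3): flips 1 -> legal
(7,1): no bracket -> illegal
(7,2): flips 3 -> legal
(7,3): no bracket -> illegal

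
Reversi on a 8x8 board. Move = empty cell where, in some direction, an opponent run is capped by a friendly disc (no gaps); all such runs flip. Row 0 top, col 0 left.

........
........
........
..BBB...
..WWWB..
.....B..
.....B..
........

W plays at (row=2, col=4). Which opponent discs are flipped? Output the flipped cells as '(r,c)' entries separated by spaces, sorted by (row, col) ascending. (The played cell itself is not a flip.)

Answer: (3,3) (3,4)

Derivation:
Dir NW: first cell '.' (not opp) -> no flip
Dir N: first cell '.' (not opp) -> no flip
Dir NE: first cell '.' (not opp) -> no flip
Dir W: first cell '.' (not opp) -> no flip
Dir E: first cell '.' (not opp) -> no flip
Dir SW: opp run (3,3) capped by W -> flip
Dir S: opp run (3,4) capped by W -> flip
Dir SE: first cell '.' (not opp) -> no flip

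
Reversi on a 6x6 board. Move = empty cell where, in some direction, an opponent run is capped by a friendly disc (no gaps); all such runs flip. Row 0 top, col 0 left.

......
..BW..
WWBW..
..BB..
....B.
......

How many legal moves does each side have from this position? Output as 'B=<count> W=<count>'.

-- B to move --
(0,2): no bracket -> illegal
(0,3): flips 2 -> legal
(0,4): flips 1 -> legal
(1,0): flips 1 -> legal
(1,1): no bracket -> illegal
(1,4): flips 2 -> legal
(2,4): flips 1 -> legal
(3,0): flips 1 -> legal
(3,1): no bracket -> illegal
(3,4): flips 1 -> legal
B mobility = 7
-- W to move --
(0,1): flips 1 -> legal
(0,2): no bracket -> illegal
(0,3): flips 1 -> legal
(1,1): flips 1 -> legal
(2,4): no bracket -> illegal
(3,1): flips 1 -> legal
(3,4): no bracket -> illegal
(3,5): no bracket -> illegal
(4,1): flips 1 -> legal
(4,2): no bracket -> illegal
(4,3): flips 2 -> legal
(4,5): no bracket -> illegal
(5,3): no bracket -> illegal
(5,4): no bracket -> illegal
(5,5): no bracket -> illegal
W mobility = 6

Answer: B=7 W=6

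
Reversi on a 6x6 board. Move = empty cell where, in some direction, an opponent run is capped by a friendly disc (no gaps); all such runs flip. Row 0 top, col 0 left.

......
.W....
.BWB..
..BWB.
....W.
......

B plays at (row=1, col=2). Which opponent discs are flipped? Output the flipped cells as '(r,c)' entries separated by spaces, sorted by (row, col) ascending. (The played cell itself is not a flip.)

Answer: (2,2)

Derivation:
Dir NW: first cell '.' (not opp) -> no flip
Dir N: first cell '.' (not opp) -> no flip
Dir NE: first cell '.' (not opp) -> no flip
Dir W: opp run (1,1), next='.' -> no flip
Dir E: first cell '.' (not opp) -> no flip
Dir SW: first cell 'B' (not opp) -> no flip
Dir S: opp run (2,2) capped by B -> flip
Dir SE: first cell 'B' (not opp) -> no flip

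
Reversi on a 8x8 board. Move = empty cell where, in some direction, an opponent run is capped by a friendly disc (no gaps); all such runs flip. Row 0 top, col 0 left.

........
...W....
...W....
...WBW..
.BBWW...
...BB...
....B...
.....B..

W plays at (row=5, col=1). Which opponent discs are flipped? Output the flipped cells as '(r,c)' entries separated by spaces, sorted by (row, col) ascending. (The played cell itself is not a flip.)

Answer: (4,2)

Derivation:
Dir NW: first cell '.' (not opp) -> no flip
Dir N: opp run (4,1), next='.' -> no flip
Dir NE: opp run (4,2) capped by W -> flip
Dir W: first cell '.' (not opp) -> no flip
Dir E: first cell '.' (not opp) -> no flip
Dir SW: first cell '.' (not opp) -> no flip
Dir S: first cell '.' (not opp) -> no flip
Dir SE: first cell '.' (not opp) -> no flip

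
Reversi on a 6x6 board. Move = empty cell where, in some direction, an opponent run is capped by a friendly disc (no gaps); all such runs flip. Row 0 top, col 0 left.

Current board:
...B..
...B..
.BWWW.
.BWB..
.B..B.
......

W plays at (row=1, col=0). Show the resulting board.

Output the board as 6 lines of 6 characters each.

Answer: ...B..
W..B..
.WWWW.
.BWB..
.B..B.
......

Derivation:
Place W at (1,0); scan 8 dirs for brackets.
Dir NW: edge -> no flip
Dir N: first cell '.' (not opp) -> no flip
Dir NE: first cell '.' (not opp) -> no flip
Dir W: edge -> no flip
Dir E: first cell '.' (not opp) -> no flip
Dir SW: edge -> no flip
Dir S: first cell '.' (not opp) -> no flip
Dir SE: opp run (2,1) capped by W -> flip
All flips: (2,1)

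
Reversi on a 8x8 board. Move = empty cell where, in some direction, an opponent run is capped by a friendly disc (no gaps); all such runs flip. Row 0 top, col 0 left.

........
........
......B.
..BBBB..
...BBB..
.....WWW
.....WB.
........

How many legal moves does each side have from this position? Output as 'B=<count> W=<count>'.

Answer: B=4 W=7

Derivation:
-- B to move --
(4,6): flips 1 -> legal
(4,7): no bracket -> illegal
(5,4): no bracket -> illegal
(6,4): flips 1 -> legal
(6,7): flips 1 -> legal
(7,4): no bracket -> illegal
(7,5): flips 2 -> legal
(7,6): no bracket -> illegal
B mobility = 4
-- W to move --
(1,5): no bracket -> illegal
(1,6): no bracket -> illegal
(1,7): no bracket -> illegal
(2,1): no bracket -> illegal
(2,2): flips 2 -> legal
(2,3): flips 2 -> legal
(2,4): no bracket -> illegal
(2,5): flips 2 -> legal
(2,7): no bracket -> illegal
(3,1): no bracket -> illegal
(3,6): no bracket -> illegal
(3,7): no bracket -> illegal
(4,1): no bracket -> illegal
(4,2): no bracket -> illegal
(4,6): no bracket -> illegal
(5,2): no bracket -> illegal
(5,3): no bracket -> illegal
(5,4): no bracket -> illegal
(6,7): flips 1 -> legal
(7,5): flips 1 -> legal
(7,6): flips 1 -> legal
(7,7): flips 1 -> legal
W mobility = 7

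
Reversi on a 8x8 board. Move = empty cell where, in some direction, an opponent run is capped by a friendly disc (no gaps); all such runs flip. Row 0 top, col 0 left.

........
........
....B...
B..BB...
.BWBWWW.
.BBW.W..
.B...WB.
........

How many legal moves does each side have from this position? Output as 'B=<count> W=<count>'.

Answer: B=6 W=10

Derivation:
-- B to move --
(3,1): no bracket -> illegal
(3,2): flips 1 -> legal
(3,5): no bracket -> illegal
(3,6): no bracket -> illegal
(3,7): no bracket -> illegal
(4,7): flips 3 -> legal
(5,4): flips 2 -> legal
(5,6): flips 1 -> legal
(5,7): no bracket -> illegal
(6,2): no bracket -> illegal
(6,3): flips 1 -> legal
(6,4): flips 1 -> legal
(7,4): no bracket -> illegal
(7,5): no bracket -> illegal
(7,6): no bracket -> illegal
B mobility = 6
-- W to move --
(1,3): no bracket -> illegal
(1,4): flips 2 -> legal
(1,5): flips 2 -> legal
(2,0): no bracket -> illegal
(2,1): no bracket -> illegal
(2,2): flips 1 -> legal
(2,3): flips 3 -> legal
(2,5): no bracket -> illegal
(3,1): no bracket -> illegal
(3,2): no bracket -> illegal
(3,5): no bracket -> illegal
(4,0): flips 1 -> legal
(5,0): flips 2 -> legal
(5,4): no bracket -> illegal
(5,6): no bracket -> illegal
(5,7): no bracket -> illegal
(6,0): flips 1 -> legal
(6,2): flips 1 -> legal
(6,3): no bracket -> illegal
(6,7): flips 1 -> legal
(7,0): no bracket -> illegal
(7,1): no bracket -> illegal
(7,2): no bracket -> illegal
(7,5): no bracket -> illegal
(7,6): no bracket -> illegal
(7,7): flips 1 -> legal
W mobility = 10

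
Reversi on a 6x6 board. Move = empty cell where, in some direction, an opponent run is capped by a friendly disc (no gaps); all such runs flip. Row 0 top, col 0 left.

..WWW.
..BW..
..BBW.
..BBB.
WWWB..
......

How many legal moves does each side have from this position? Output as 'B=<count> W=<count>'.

Answer: B=6 W=6

Derivation:
-- B to move --
(0,1): no bracket -> illegal
(0,5): no bracket -> illegal
(1,1): no bracket -> illegal
(1,4): flips 2 -> legal
(1,5): flips 1 -> legal
(2,5): flips 1 -> legal
(3,0): no bracket -> illegal
(3,1): no bracket -> illegal
(3,5): no bracket -> illegal
(5,0): flips 1 -> legal
(5,1): flips 1 -> legal
(5,2): flips 1 -> legal
(5,3): no bracket -> illegal
B mobility = 6
-- W to move --
(0,1): no bracket -> illegal
(1,1): flips 1 -> legal
(1,4): flips 2 -> legal
(2,1): flips 3 -> legal
(2,5): no bracket -> illegal
(3,1): flips 1 -> legal
(3,5): no bracket -> illegal
(4,4): flips 2 -> legal
(4,5): no bracket -> illegal
(5,2): no bracket -> illegal
(5,3): flips 3 -> legal
(5,4): no bracket -> illegal
W mobility = 6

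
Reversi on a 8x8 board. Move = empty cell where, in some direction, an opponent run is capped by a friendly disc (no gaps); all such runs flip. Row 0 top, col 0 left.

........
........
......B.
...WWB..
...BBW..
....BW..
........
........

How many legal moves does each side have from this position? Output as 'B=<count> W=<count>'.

-- B to move --
(2,2): flips 1 -> legal
(2,3): flips 1 -> legal
(2,4): flips 1 -> legal
(2,5): flips 1 -> legal
(3,2): flips 2 -> legal
(3,6): flips 1 -> legal
(4,2): no bracket -> illegal
(4,6): flips 1 -> legal
(5,6): flips 1 -> legal
(6,4): no bracket -> illegal
(6,5): flips 2 -> legal
(6,6): flips 1 -> legal
B mobility = 10
-- W to move --
(1,5): no bracket -> illegal
(1,6): no bracket -> illegal
(1,7): no bracket -> illegal
(2,4): no bracket -> illegal
(2,5): flips 1 -> legal
(2,7): no bracket -> illegal
(3,2): no bracket -> illegal
(3,6): flips 1 -> legal
(3,7): no bracket -> illegal
(4,2): flips 2 -> legal
(4,6): no bracket -> illegal
(5,2): flips 1 -> legal
(5,3): flips 2 -> legal
(6,3): flips 1 -> legal
(6,4): flips 2 -> legal
(6,5): no bracket -> illegal
W mobility = 7

Answer: B=10 W=7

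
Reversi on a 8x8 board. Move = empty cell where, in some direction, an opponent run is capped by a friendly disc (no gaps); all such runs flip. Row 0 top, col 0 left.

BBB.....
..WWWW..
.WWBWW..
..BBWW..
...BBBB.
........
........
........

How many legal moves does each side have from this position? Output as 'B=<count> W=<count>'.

-- B to move --
(0,3): flips 1 -> legal
(0,4): flips 3 -> legal
(0,5): flips 4 -> legal
(0,6): flips 2 -> legal
(1,0): flips 1 -> legal
(1,1): flips 1 -> legal
(1,6): flips 2 -> legal
(2,0): flips 2 -> legal
(2,6): flips 3 -> legal
(3,0): no bracket -> illegal
(3,1): no bracket -> illegal
(3,6): flips 2 -> legal
B mobility = 10
-- W to move --
(0,3): no bracket -> illegal
(1,0): no bracket -> illegal
(1,1): no bracket -> illegal
(3,1): flips 2 -> legal
(3,6): no bracket -> illegal
(3,7): no bracket -> illegal
(4,1): flips 2 -> legal
(4,2): flips 2 -> legal
(4,7): no bracket -> illegal
(5,2): flips 1 -> legal
(5,3): flips 4 -> legal
(5,4): flips 3 -> legal
(5,5): flips 3 -> legal
(5,6): flips 1 -> legal
(5,7): flips 1 -> legal
W mobility = 9

Answer: B=10 W=9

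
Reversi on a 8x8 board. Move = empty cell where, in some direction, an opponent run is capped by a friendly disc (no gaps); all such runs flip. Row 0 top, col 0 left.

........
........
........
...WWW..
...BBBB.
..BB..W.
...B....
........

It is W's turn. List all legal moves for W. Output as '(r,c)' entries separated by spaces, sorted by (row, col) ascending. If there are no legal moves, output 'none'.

(3,2): no bracket -> illegal
(3,6): flips 1 -> legal
(3,7): no bracket -> illegal
(4,1): no bracket -> illegal
(4,2): no bracket -> illegal
(4,7): no bracket -> illegal
(5,1): no bracket -> illegal
(5,4): flips 1 -> legal
(5,5): flips 2 -> legal
(5,7): flips 1 -> legal
(6,1): flips 2 -> legal
(6,2): flips 2 -> legal
(6,4): no bracket -> illegal
(7,2): no bracket -> illegal
(7,3): flips 3 -> legal
(7,4): no bracket -> illegal

Answer: (3,6) (5,4) (5,5) (5,7) (6,1) (6,2) (7,3)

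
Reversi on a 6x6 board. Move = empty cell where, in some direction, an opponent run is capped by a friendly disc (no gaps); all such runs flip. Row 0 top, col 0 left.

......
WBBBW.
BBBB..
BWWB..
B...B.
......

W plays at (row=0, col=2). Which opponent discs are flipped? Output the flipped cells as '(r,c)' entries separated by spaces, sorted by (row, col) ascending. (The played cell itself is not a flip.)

Dir NW: edge -> no flip
Dir N: edge -> no flip
Dir NE: edge -> no flip
Dir W: first cell '.' (not opp) -> no flip
Dir E: first cell '.' (not opp) -> no flip
Dir SW: opp run (1,1) (2,0), next=edge -> no flip
Dir S: opp run (1,2) (2,2) capped by W -> flip
Dir SE: opp run (1,3), next='.' -> no flip

Answer: (1,2) (2,2)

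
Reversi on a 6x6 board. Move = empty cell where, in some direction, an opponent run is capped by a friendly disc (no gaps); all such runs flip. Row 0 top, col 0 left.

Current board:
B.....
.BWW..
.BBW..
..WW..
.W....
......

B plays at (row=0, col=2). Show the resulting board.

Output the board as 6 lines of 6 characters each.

Answer: B.B...
.BBW..
.BBW..
..WW..
.W....
......

Derivation:
Place B at (0,2); scan 8 dirs for brackets.
Dir NW: edge -> no flip
Dir N: edge -> no flip
Dir NE: edge -> no flip
Dir W: first cell '.' (not opp) -> no flip
Dir E: first cell '.' (not opp) -> no flip
Dir SW: first cell 'B' (not opp) -> no flip
Dir S: opp run (1,2) capped by B -> flip
Dir SE: opp run (1,3), next='.' -> no flip
All flips: (1,2)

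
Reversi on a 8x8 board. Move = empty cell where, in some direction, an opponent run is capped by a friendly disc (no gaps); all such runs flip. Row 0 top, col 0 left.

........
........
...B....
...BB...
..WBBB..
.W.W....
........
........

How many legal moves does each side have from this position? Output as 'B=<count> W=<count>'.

Answer: B=4 W=4

Derivation:
-- B to move --
(3,1): no bracket -> illegal
(3,2): no bracket -> illegal
(4,0): no bracket -> illegal
(4,1): flips 1 -> legal
(5,0): no bracket -> illegal
(5,2): no bracket -> illegal
(5,4): no bracket -> illegal
(6,0): flips 2 -> legal
(6,1): no bracket -> illegal
(6,2): flips 1 -> legal
(6,3): flips 1 -> legal
(6,4): no bracket -> illegal
B mobility = 4
-- W to move --
(1,2): no bracket -> illegal
(1,3): flips 3 -> legal
(1,4): no bracket -> illegal
(2,2): no bracket -> illegal
(2,4): flips 1 -> legal
(2,5): no bracket -> illegal
(3,2): no bracket -> illegal
(3,5): flips 1 -> legal
(3,6): no bracket -> illegal
(4,6): flips 3 -> legal
(5,2): no bracket -> illegal
(5,4): no bracket -> illegal
(5,5): no bracket -> illegal
(5,6): no bracket -> illegal
W mobility = 4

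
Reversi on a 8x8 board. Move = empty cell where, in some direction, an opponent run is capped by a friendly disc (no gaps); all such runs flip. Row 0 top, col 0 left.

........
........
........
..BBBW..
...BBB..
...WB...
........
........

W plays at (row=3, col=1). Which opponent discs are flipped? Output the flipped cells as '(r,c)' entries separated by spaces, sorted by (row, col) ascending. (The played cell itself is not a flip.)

Dir NW: first cell '.' (not opp) -> no flip
Dir N: first cell '.' (not opp) -> no flip
Dir NE: first cell '.' (not opp) -> no flip
Dir W: first cell '.' (not opp) -> no flip
Dir E: opp run (3,2) (3,3) (3,4) capped by W -> flip
Dir SW: first cell '.' (not opp) -> no flip
Dir S: first cell '.' (not opp) -> no flip
Dir SE: first cell '.' (not opp) -> no flip

Answer: (3,2) (3,3) (3,4)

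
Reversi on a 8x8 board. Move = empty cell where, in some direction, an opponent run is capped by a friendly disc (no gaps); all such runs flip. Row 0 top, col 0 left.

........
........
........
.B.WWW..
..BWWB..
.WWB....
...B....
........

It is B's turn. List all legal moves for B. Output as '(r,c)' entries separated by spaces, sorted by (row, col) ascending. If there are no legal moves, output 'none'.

(2,2): no bracket -> illegal
(2,3): flips 3 -> legal
(2,4): flips 1 -> legal
(2,5): flips 1 -> legal
(2,6): flips 2 -> legal
(3,2): no bracket -> illegal
(3,6): no bracket -> illegal
(4,0): no bracket -> illegal
(4,1): flips 1 -> legal
(4,6): no bracket -> illegal
(5,0): flips 2 -> legal
(5,4): no bracket -> illegal
(5,5): no bracket -> illegal
(6,0): flips 1 -> legal
(6,1): no bracket -> illegal
(6,2): flips 1 -> legal

Answer: (2,3) (2,4) (2,5) (2,6) (4,1) (5,0) (6,0) (6,2)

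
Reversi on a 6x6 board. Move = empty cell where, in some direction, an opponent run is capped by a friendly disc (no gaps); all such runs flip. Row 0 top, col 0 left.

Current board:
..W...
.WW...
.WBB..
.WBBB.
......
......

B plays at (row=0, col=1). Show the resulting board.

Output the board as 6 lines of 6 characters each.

Place B at (0,1); scan 8 dirs for brackets.
Dir NW: edge -> no flip
Dir N: edge -> no flip
Dir NE: edge -> no flip
Dir W: first cell '.' (not opp) -> no flip
Dir E: opp run (0,2), next='.' -> no flip
Dir SW: first cell '.' (not opp) -> no flip
Dir S: opp run (1,1) (2,1) (3,1), next='.' -> no flip
Dir SE: opp run (1,2) capped by B -> flip
All flips: (1,2)

Answer: .BW...
.WB...
.WBB..
.WBBB.
......
......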